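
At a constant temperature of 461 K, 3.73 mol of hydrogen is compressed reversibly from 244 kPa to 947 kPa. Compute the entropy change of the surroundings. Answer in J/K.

For an isothermal ideal gas ΔS_gas = nR ln(P₁/P₂) = 3.73 × 8.314 × ln(244/947) = -42.1 J/K.
The process is reversible, so ΔS_surr = −ΔS_gas = 42.1 J/K and ΔS_universe = 0.

ΔS_surr = 42.1 J/K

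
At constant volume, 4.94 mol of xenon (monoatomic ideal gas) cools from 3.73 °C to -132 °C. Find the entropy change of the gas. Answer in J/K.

ΔS = -41.5 J/K

In kelvin: T₁ = 276.88 K, T₂ = 141.15 K. At constant volume, ΔS = nC_V ln(T₂/T₁) with C_V = 3R/2 = 12.47 J mol⁻¹ K⁻¹.
ΔS = 4.94 × 12.47 × ln(141.15/276.88) = -41.5 J/K.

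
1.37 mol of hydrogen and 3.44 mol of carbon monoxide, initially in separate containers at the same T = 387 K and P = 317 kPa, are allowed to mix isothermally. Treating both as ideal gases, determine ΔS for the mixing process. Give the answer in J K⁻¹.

Mole fractions: x_A = 1.37/4.81 = 0.285, x_B = 0.715.
ΔS_mix = −R(n_A ln x_A + n_B ln x_B) = −8.314 × (1.37 ln 0.285 + 3.44 ln 0.715) = 23.9 J/K.

ΔS_mix = 23.9 J/K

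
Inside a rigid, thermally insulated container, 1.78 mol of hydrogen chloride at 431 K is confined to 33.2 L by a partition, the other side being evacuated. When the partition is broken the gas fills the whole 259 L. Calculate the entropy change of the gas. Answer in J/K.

No heat is exchanged and no work is done, so the ideal-gas temperature stays constant.
Entropy is a state function; using a reversible isothermal path, ΔS_gas = nR ln(V₂/V₁) = 1.78 × 8.314 × ln(259/33.2) = 30.4 J/K.

ΔS_gas = 30.4 J/K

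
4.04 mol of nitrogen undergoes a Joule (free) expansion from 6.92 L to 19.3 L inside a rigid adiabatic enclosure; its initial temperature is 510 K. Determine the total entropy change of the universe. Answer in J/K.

ΔS_universe = 34.5 J/K

For an ideal gas in free expansion Q = 0 and W = 0, so T is unchanged.
Entropy is a state function; using a reversible isothermal path, ΔS_gas = nR ln(V₂/V₁) = 4.04 × 8.314 × ln(19.3/6.92) = 34.5 J/K.
The insulated surroundings exchange no heat, so ΔS_surr = 0 and ΔS_universe = ΔS_gas.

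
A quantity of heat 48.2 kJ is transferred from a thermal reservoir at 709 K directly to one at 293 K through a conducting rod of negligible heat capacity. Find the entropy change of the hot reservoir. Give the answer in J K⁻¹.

The hot reservoir loses heat Q, so ΔS_hot = −Q/T_H = −48200/709 = -68 J/K.

ΔS_hot = -68 J/K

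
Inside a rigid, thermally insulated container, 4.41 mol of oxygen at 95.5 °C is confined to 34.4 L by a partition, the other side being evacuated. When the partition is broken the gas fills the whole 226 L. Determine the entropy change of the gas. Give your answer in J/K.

No heat is exchanged and no work is done, so the ideal-gas temperature stays constant.
Entropy is a state function; using a reversible isothermal path, ΔS_gas = nR ln(V₂/V₁) = 4.41 × 8.314 × ln(226/34.4) = 69 J/K.

ΔS_gas = 69 J/K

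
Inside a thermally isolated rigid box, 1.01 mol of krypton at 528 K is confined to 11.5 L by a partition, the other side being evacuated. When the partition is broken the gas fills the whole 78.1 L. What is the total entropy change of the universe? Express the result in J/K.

ΔS_universe = 16.1 J/K

No heat is exchanged and no work is done, so the ideal-gas temperature stays constant.
Entropy is a state function; using a reversible isothermal path, ΔS_gas = nR ln(V₂/V₁) = 1.01 × 8.314 × ln(78.1/11.5) = 16.1 J/K.
The insulated surroundings exchange no heat, so ΔS_surr = 0 and ΔS_universe = ΔS_gas.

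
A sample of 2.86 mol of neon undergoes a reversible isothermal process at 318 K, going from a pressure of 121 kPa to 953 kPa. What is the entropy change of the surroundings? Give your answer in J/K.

For an isothermal ideal gas ΔS_gas = nR ln(P₁/P₂) = 2.86 × 8.314 × ln(121/953) = -49.1 J/K.
The process is reversible, so ΔS_surr = −ΔS_gas = 49.1 J/K and ΔS_universe = 0.

ΔS_surr = 49.1 J/K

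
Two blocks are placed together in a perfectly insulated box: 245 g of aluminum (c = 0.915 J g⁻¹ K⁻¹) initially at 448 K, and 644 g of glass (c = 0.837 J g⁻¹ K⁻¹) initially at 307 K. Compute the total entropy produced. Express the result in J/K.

Energy balance: T_f = (m₁c₁T₁ + m₂c₂T₂)/(m₁c₁ + m₂c₂) = 348.42 K.
ΔS₁ = m₁c₁ ln(T_f/T₁) = 224.175 × ln(348.42/448) = -56.357 J/K.
ΔS₂ = m₂c₂ ln(T_f/T₂) = 539.028 × ln(348.42/307) = 68.213 J/K.
ΔS_total = -56.357 + 68.213 = 11.9 J/K.

ΔS_total = 11.9 J/K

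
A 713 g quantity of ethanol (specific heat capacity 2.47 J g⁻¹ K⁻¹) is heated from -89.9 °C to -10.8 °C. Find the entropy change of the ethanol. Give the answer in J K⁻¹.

ΔS = 632 J/K

In kelvin: T₁ = 183.25 K, T₂ = 262.35 K. ΔS = ∫dQ_rev/T = m c ln(T₂/T₁) = 713 × 2.47 × ln(262.35/183.25) = 632 J/K.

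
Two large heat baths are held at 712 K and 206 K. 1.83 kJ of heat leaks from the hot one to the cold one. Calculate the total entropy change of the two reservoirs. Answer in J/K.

ΔS_hot = −Q/T_H = −1830/712 = -2.57 J/K and ΔS_cold = +Q/T_C = 1830/206 = 8.883 J/K.
ΔS_total = -2.57 + 8.883 = 6.31 J/K, positive as the second law requires.

ΔS_total = 6.31 J/K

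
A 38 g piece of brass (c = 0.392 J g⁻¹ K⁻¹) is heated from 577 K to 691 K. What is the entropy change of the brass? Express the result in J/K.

ΔS = ∫dQ_rev/T = m c ln(T₂/T₁) = 38 × 0.392 × ln(691/577) = 2.69 J/K.

ΔS = 2.69 J/K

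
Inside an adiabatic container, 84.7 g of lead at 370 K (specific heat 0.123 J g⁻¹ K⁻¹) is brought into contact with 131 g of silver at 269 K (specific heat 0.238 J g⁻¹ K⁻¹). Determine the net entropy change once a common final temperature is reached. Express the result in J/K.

Energy balance: T_f = (m₁c₁T₁ + m₂c₂T₂)/(m₁c₁ + m₂c₂) = 294.3 K.
ΔS₁ = m₁c₁ ln(T_f/T₁) = 10.4181 × ln(294.3/370) = -2.385 J/K.
ΔS₂ = m₂c₂ ln(T_f/T₂) = 31.178 × ln(294.3/269) = 2.802 J/K.
ΔS_total = -2.385 + 2.802 = 0.417 J/K.

ΔS_total = 0.417 J/K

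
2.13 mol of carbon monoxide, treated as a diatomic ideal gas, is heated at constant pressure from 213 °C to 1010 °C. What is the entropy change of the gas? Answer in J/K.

ΔS = 60.2 J/K

In kelvin: T₁ = 486.15 K, T₂ = 1283.15 K. At constant pressure, ΔS = nC_p ln(T₂/T₁) with C_p = 7R/2 = 29.1 J mol⁻¹ K⁻¹.
ΔS = 2.13 × 29.1 × ln(1283.15/486.15) = 60.2 J/K.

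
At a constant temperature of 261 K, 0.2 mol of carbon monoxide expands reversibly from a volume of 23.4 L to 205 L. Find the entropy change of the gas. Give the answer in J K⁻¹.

For an isothermal ideal gas ΔS_gas = nR ln(V₂/V₁) = 0.2 × 8.314 × ln(205/23.4) = 3.61 J/K.

ΔS_gas = 3.61 J/K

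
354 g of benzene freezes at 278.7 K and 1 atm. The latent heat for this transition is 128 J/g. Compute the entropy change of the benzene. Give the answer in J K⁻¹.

ΔS = -163 J/K

Heat released by the substance: Q = −mL = −354 × 128 = −45312 J.
At constant T, ΔS = Q_rev/T = −45312 / 278.7 = -163 J/K.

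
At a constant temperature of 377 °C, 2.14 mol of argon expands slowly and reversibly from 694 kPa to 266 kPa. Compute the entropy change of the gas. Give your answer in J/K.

For an isothermal ideal gas ΔS_gas = nR ln(P₁/P₂) = 2.14 × 8.314 × ln(694/266) = 17.1 J/K.

ΔS_gas = 17.1 J/K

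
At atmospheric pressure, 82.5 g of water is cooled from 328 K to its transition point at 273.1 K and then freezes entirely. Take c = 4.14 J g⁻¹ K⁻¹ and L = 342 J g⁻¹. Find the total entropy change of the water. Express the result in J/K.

ΔS = -166 J/K

Cooling step: ΔS₁ = m c ln(T_tr/T_i) = 82.5 × 4.14 × ln(273.1/328) = -62.56 J/K.
Phase change: ΔS₂ = −mL/T_tr = −82.5 × 342 / 273.1 = -103.3 J/K.
ΔS_total = (-62.56) + (-103.3) = -166 J/K.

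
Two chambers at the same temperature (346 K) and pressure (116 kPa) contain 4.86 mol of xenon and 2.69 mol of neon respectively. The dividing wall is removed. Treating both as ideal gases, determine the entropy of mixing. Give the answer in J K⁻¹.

Mole fractions: x_A = 4.86/7.55 = 0.644, x_B = 0.356.
ΔS_mix = −R(n_A ln x_A + n_B ln x_B) = −8.314 × (4.86 ln 0.644 + 2.69 ln 0.356) = 40.9 J/K.

ΔS_mix = 40.9 J/K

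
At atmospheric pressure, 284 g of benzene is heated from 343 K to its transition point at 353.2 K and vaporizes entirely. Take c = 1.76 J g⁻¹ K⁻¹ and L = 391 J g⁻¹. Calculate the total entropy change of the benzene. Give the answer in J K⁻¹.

ΔS = 329 J/K

Warming step: ΔS₁ = m c ln(T_tr/T_i) = 284 × 1.76 × ln(353.2/343) = 14.65 J/K.
Phase change: ΔS₂ = +mL/T_tr = 284 × 391 / 353.2 = 314.4 J/K.
ΔS_total = (14.65) + (314.4) = 329 J/K.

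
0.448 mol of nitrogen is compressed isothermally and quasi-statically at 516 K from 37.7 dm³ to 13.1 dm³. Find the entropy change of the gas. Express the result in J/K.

ΔS_gas = -3.94 J/K

For an isothermal ideal gas ΔS_gas = nR ln(V₂/V₁) = 0.448 × 8.314 × ln(13.1/37.7) = -3.94 J/K.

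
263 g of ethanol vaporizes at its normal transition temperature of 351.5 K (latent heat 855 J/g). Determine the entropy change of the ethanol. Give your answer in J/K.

Heat absorbed by the substance: Q = mL = 263 × 855 = 224865 J.
At constant T, ΔS = Q_rev/T = 224865 / 351.5 = 640 J/K.

ΔS = 640 J/K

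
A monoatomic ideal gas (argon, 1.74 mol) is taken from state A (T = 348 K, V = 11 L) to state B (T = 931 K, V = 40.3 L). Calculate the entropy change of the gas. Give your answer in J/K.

ΔS = 40.1 J/K

Entropy is a state function: ΔS = nC_V ln(T₂/T₁) + nR ln(V₂/V₁), with C_V = 3R/2 = 12.47 J mol⁻¹ K⁻¹ for a monoatomic ideal gas.
ΔS = 1.74 × [12.47 × ln(931/348) + 8.314 × ln(40.3/11)] = 40.1 J/K.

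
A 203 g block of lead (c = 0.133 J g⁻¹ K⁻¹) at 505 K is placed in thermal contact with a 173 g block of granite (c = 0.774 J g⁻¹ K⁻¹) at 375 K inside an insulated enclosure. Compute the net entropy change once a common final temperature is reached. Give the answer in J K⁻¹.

Energy balance: T_f = (m₁c₁T₁ + m₂c₂T₂)/(m₁c₁ + m₂c₂) = 396.81 K.
ΔS₁ = m₁c₁ ln(T_f/T₁) = 26.999 × ln(396.81/505) = -6.509 J/K.
ΔS₂ = m₂c₂ ln(T_f/T₂) = 133.902 × ln(396.81/375) = 7.571 J/K.
ΔS_total = -6.509 + 7.571 = 1.06 J/K.

ΔS_total = 1.06 J/K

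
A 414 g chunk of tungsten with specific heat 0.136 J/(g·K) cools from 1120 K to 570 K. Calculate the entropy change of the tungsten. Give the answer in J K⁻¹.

ΔS = ∫dQ_rev/T = m c ln(T₂/T₁) = 414 × 0.136 × ln(570/1120) = -38 J/K.

ΔS = -38 J/K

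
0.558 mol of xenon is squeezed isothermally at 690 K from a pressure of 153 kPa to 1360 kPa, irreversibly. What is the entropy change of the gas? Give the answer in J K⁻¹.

Entropy is a state function, so ΔS_gas depends only on the end states.
For an isothermal ideal gas ΔS_gas = nR ln(P₁/P₂) = 0.558 × 8.314 × ln(153/1360) = -10.1 J/K.

ΔS_gas = -10.1 J/K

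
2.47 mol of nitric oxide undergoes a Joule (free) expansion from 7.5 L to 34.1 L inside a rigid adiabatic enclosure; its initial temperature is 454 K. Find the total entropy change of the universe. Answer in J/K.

ΔS_universe = 31.1 J/K

No heat is exchanged and no work is done, so the ideal-gas temperature stays constant.
Entropy is a state function; using a reversible isothermal path, ΔS_gas = nR ln(V₂/V₁) = 2.47 × 8.314 × ln(34.1/7.5) = 31.1 J/K.
The insulated surroundings exchange no heat, so ΔS_surr = 0 and ΔS_universe = ΔS_gas.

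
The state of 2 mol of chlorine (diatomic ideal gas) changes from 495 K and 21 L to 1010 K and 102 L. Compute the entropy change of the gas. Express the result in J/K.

ΔS = 55.9 J/K

Entropy is a state function: ΔS = nC_V ln(T₂/T₁) + nR ln(V₂/V₁), with C_V = 5R/2 = 20.79 J mol⁻¹ K⁻¹ for a diatomic ideal gas.
ΔS = 2 × [20.79 × ln(1010/495) + 8.314 × ln(102/21)] = 55.9 J/K.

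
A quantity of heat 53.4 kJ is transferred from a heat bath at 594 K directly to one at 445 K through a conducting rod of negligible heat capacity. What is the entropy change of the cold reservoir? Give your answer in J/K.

The cold reservoir gains heat Q, so ΔS_cold = +Q/T_C = 53400/445 = 120 J/K.

ΔS_cold = 120 J/K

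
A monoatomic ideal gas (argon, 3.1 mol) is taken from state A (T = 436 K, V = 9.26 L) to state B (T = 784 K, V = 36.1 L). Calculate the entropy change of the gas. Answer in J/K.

ΔS = 57.8 J/K

Entropy is a state function: ΔS = nC_V ln(T₂/T₁) + nR ln(V₂/V₁), with C_V = 3R/2 = 12.47 J mol⁻¹ K⁻¹ for a monoatomic ideal gas.
ΔS = 3.1 × [12.47 × ln(784/436) + 8.314 × ln(36.1/9.26)] = 57.8 J/K.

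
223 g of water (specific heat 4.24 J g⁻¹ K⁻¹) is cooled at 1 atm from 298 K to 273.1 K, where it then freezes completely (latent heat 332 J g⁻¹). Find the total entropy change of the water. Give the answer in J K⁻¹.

ΔS = -354 J/K

Cooling step: ΔS₁ = m c ln(T_tr/T_i) = 223 × 4.24 × ln(273.1/298) = -82.5 J/K.
Phase change: ΔS₂ = −mL/T_tr = −223 × 332 / 273.1 = -271.1 J/K.
ΔS_total = (-82.5) + (-271.1) = -354 J/K.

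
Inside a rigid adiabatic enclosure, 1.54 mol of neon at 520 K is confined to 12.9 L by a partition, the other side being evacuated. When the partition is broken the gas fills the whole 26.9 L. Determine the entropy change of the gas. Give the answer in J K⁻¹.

ΔS_gas = 9.41 J/K

For an ideal gas in free expansion Q = 0 and W = 0, so T is unchanged.
Entropy is a state function; using a reversible isothermal path, ΔS_gas = nR ln(V₂/V₁) = 1.54 × 8.314 × ln(26.9/12.9) = 9.41 J/K.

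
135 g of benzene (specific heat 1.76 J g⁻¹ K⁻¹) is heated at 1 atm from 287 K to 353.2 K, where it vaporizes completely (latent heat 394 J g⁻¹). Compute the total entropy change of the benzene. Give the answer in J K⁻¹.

ΔS = 200 J/K

Warming step: ΔS₁ = m c ln(T_tr/T_i) = 135 × 1.76 × ln(353.2/287) = 49.31 J/K.
Phase change: ΔS₂ = +mL/T_tr = 135 × 394 / 353.2 = 150.6 J/K.
ΔS_total = (49.31) + (150.6) = 200 J/K.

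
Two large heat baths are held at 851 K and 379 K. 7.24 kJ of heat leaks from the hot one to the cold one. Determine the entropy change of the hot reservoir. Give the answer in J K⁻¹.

ΔS_hot = -8.51 J/K

The hot reservoir loses heat Q, so ΔS_hot = −Q/T_H = −7240/851 = -8.51 J/K.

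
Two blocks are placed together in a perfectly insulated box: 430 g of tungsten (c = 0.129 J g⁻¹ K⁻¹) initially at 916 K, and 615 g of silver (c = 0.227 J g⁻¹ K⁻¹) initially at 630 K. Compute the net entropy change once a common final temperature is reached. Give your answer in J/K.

Energy balance: T_f = (m₁c₁T₁ + m₂c₂T₂)/(m₁c₁ + m₂c₂) = 711.32 K.
ΔS₁ = m₁c₁ ln(T_f/T₁) = 55.47 × ln(711.32/916) = -14.03 J/K.
ΔS₂ = m₂c₂ ln(T_f/T₂) = 139.605 × ln(711.32/630) = 16.95 J/K.
ΔS_total = -14.03 + 16.95 = 2.92 J/K.

ΔS_total = 2.92 J/K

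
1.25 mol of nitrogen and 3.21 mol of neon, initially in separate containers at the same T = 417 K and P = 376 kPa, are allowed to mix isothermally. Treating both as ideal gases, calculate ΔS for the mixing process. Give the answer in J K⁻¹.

Mole fractions: x_A = 1.25/4.46 = 0.28, x_B = 0.72.
ΔS_mix = −R(n_A ln x_A + n_B ln x_B) = −8.314 × (1.25 ln 0.28 + 3.21 ln 0.72) = 22 J/K.

ΔS_mix = 22 J/K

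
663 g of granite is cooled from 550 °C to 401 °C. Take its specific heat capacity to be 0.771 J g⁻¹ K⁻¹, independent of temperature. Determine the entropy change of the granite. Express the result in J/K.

ΔS = -102 J/K

In kelvin: T₁ = 823.15 K, T₂ = 674.15 K. ΔS = ∫dQ_rev/T = m c ln(T₂/T₁) = 663 × 0.771 × ln(674.15/823.15) = -102 J/K.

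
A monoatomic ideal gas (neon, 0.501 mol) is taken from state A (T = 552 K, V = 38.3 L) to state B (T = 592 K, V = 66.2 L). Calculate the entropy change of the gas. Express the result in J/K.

Entropy is a state function: ΔS = nC_V ln(T₂/T₁) + nR ln(V₂/V₁), with C_V = 3R/2 = 12.47 J mol⁻¹ K⁻¹ for a monoatomic ideal gas.
ΔS = 0.501 × [12.47 × ln(592/552) + 8.314 × ln(66.2/38.3)] = 2.72 J/K.

ΔS = 2.72 J/K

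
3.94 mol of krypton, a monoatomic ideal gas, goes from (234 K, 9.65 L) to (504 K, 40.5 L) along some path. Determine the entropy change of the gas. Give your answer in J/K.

Entropy is a state function: ΔS = nC_V ln(T₂/T₁) + nR ln(V₂/V₁), with C_V = 3R/2 = 12.47 J mol⁻¹ K⁻¹ for a monoatomic ideal gas.
ΔS = 3.94 × [12.47 × ln(504/234) + 8.314 × ln(40.5/9.65)] = 84.7 J/K.

ΔS = 84.7 J/K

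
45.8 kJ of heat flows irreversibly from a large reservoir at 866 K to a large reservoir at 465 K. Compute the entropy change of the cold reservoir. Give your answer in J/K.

The cold reservoir gains heat Q, so ΔS_cold = +Q/T_C = 45800/465 = 98.5 J/K.

ΔS_cold = 98.5 J/K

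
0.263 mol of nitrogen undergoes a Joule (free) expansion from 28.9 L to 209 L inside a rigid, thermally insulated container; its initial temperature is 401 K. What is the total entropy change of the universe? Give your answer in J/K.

ΔS_universe = 4.33 J/K

No heat is exchanged and no work is done, so the ideal-gas temperature stays constant.
Entropy is a state function; using a reversible isothermal path, ΔS_gas = nR ln(V₂/V₁) = 0.263 × 8.314 × ln(209/28.9) = 4.33 J/K.
The insulated surroundings exchange no heat, so ΔS_surr = 0 and ΔS_universe = ΔS_gas.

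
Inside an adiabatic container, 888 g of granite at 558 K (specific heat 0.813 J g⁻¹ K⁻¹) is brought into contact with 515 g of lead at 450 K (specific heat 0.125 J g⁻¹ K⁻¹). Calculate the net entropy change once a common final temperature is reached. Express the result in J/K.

ΔS_total = 1.29 J/K

Energy balance: T_f = (m₁c₁T₁ + m₂c₂T₂)/(m₁c₁ + m₂c₂) = 549.16 K.
ΔS₁ = m₁c₁ ln(T_f/T₁) = 721.944 × ln(549.16/558) = -11.53 J/K.
ΔS₂ = m₂c₂ ln(T_f/T₂) = 64.375 × ln(549.16/450) = 12.82 J/K.
ΔS_total = -11.53 + 12.82 = 1.29 J/K.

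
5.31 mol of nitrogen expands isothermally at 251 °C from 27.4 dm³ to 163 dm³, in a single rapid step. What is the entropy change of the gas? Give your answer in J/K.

Entropy is a state function, so ΔS_gas depends only on the end states.
For an isothermal ideal gas ΔS_gas = nR ln(V₂/V₁) = 5.31 × 8.314 × ln(163/27.4) = 78.7 J/K.

ΔS_gas = 78.7 J/K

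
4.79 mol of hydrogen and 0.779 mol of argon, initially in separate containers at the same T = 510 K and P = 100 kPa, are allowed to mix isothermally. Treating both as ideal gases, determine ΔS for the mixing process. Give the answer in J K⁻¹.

ΔS_mix = 18.7 J/K

Mole fractions: x_A = 4.79/5.57 = 0.86, x_B = 0.14.
ΔS_mix = −R(n_A ln x_A + n_B ln x_B) = −8.314 × (4.79 ln 0.86 + 0.779 ln 0.14) = 18.7 J/K.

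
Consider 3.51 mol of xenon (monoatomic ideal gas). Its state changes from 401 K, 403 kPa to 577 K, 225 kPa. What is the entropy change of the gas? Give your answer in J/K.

ΔS = nC_p ln(T₂/T₁) − nR ln(P₂/P₁), with C_p = 5R/2 = 20.79 J mol⁻¹ K⁻¹ for a monoatomic ideal gas.
ΔS = 3.51 × [20.79 × ln(577/401) − 8.314 × ln(225/403)] = 43.6 J/K.

ΔS = 43.6 J/K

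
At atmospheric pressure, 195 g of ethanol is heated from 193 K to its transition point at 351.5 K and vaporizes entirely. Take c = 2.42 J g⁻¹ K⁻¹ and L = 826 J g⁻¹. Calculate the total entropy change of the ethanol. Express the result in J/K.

Warming step: ΔS₁ = m c ln(T_tr/T_i) = 195 × 2.42 × ln(351.5/193) = 282.9 J/K.
Phase change: ΔS₂ = +mL/T_tr = 195 × 826 / 351.5 = 458.2 J/K.
ΔS_total = (282.9) + (458.2) = 741 J/K.

ΔS = 741 J/K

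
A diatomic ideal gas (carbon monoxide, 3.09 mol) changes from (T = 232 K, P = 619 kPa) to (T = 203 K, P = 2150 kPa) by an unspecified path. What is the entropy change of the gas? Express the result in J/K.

ΔS = -44 J/K

ΔS = nC_p ln(T₂/T₁) − nR ln(P₂/P₁), with C_p = 7R/2 = 29.1 J mol⁻¹ K⁻¹ for a diatomic ideal gas.
ΔS = 3.09 × [29.1 × ln(203/232) − 8.314 × ln(2150/619)] = -44 J/K.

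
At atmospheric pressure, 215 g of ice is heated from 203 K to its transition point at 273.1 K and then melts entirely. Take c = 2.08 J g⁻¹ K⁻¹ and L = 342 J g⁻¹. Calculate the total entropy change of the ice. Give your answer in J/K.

ΔS = 402 J/K

Warming step: ΔS₁ = m c ln(T_tr/T_i) = 215 × 2.08 × ln(273.1/203) = 132.7 J/K.
Phase change: ΔS₂ = +mL/T_tr = 215 × 342 / 273.1 = 269.2 J/K.
ΔS_total = (132.7) + (269.2) = 402 J/K.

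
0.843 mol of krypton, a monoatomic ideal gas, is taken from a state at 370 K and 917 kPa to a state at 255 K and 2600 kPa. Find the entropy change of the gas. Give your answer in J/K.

ΔS = nC_p ln(T₂/T₁) − nR ln(P₂/P₁), with C_p = 5R/2 = 20.79 J mol⁻¹ K⁻¹ for a monoatomic ideal gas.
ΔS = 0.843 × [20.79 × ln(255/370) − 8.314 × ln(2600/917)] = -13.8 J/K.

ΔS = -13.8 J/K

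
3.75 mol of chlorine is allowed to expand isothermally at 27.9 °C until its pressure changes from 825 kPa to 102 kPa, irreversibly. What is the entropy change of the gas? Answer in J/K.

ΔS_gas = 65.2 J/K

Entropy is a state function, so ΔS_gas depends only on the end states.
For an isothermal ideal gas ΔS_gas = nR ln(P₁/P₂) = 3.75 × 8.314 × ln(825/102) = 65.2 J/K.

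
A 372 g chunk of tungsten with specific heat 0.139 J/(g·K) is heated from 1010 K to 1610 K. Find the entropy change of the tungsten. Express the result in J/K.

ΔS = 24.1 J/K

ΔS = ∫dQ_rev/T = m c ln(T₂/T₁) = 372 × 0.139 × ln(1610/1010) = 24.1 J/K.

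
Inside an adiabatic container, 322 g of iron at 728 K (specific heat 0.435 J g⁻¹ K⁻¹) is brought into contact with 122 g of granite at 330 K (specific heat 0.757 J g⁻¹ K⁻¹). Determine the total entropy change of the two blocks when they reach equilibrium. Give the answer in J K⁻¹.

Energy balance: T_f = (m₁c₁T₁ + m₂c₂T₂)/(m₁c₁ + m₂c₂) = 569.85 K.
ΔS₁ = m₁c₁ ln(T_f/T₁) = 140.07 × ln(569.85/728) = -34.31 J/K.
ΔS₂ = m₂c₂ ln(T_f/T₂) = 92.354 × ln(569.85/330) = 50.45 J/K.
ΔS_total = -34.31 + 50.45 = 16.1 J/K.

ΔS_total = 16.1 J/K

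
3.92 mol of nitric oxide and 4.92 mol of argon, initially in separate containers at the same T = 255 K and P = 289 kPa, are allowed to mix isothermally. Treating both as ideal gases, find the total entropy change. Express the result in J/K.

Mole fractions: x_A = 3.92/8.84 = 0.443, x_B = 0.557.
ΔS_mix = −R(n_A ln x_A + n_B ln x_B) = −8.314 × (3.92 ln 0.443 + 4.92 ln 0.557) = 50.5 J/K.

ΔS_mix = 50.5 J/K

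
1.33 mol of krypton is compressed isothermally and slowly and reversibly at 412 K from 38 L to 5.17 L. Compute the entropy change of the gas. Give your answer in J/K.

ΔS_gas = -22.1 J/K

For an isothermal ideal gas ΔS_gas = nR ln(V₂/V₁) = 1.33 × 8.314 × ln(5.17/38) = -22.1 J/K.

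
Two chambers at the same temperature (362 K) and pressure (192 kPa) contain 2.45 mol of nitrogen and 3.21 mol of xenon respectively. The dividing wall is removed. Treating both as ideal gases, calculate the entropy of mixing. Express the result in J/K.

ΔS_mix = 32.2 J/K

Mole fractions: x_A = 2.45/5.66 = 0.433, x_B = 0.567.
ΔS_mix = −R(n_A ln x_A + n_B ln x_B) = −8.314 × (2.45 ln 0.433 + 3.21 ln 0.567) = 32.2 J/K.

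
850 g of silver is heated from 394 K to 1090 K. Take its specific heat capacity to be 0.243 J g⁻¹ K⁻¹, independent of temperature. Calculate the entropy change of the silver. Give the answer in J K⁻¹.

ΔS = ∫dQ_rev/T = m c ln(T₂/T₁) = 850 × 0.243 × ln(1090/394) = 210 J/K.

ΔS = 210 J/K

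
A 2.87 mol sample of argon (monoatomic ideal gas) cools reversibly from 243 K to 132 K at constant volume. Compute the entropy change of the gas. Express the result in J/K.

At constant volume, ΔS = nC_V ln(T₂/T₁) with C_V = 3R/2 = 12.47 J mol⁻¹ K⁻¹.
ΔS = 2.87 × 12.47 × ln(132/243) = -21.8 J/K.

ΔS = -21.8 J/K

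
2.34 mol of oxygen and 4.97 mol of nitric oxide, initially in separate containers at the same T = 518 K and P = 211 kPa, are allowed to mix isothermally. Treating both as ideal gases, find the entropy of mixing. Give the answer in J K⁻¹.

Mole fractions: x_A = 2.34/7.31 = 0.32, x_B = 0.68.
ΔS_mix = −R(n_A ln x_A + n_B ln x_B) = −8.314 × (2.34 ln 0.32 + 4.97 ln 0.68) = 38.1 J/K.

ΔS_mix = 38.1 J/K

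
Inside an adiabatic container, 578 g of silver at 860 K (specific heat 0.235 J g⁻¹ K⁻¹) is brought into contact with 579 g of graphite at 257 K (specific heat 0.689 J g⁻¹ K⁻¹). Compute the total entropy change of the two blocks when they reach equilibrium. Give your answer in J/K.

ΔS_total = 85.9 J/K

Energy balance: T_f = (m₁c₁T₁ + m₂c₂T₂)/(m₁c₁ + m₂c₂) = 410.16 K.
ΔS₁ = m₁c₁ ln(T_f/T₁) = 135.83 × ln(410.16/860) = -100.6 J/K.
ΔS₂ = m₂c₂ ln(T_f/T₂) = 398.931 × ln(410.16/257) = 186.5 J/K.
ΔS_total = -100.6 + 186.5 = 85.9 J/K.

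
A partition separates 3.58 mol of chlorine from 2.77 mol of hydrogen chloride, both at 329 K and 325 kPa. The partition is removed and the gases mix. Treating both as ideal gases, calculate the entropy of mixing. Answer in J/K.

Mole fractions: x_A = 3.58/6.35 = 0.564, x_B = 0.436.
ΔS_mix = −R(n_A ln x_A + n_B ln x_B) = −8.314 × (3.58 ln 0.564 + 2.77 ln 0.436) = 36.2 J/K.

ΔS_mix = 36.2 J/K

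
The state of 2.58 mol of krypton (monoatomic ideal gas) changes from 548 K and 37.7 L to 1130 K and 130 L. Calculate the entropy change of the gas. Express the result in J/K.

Entropy is a state function: ΔS = nC_V ln(T₂/T₁) + nR ln(V₂/V₁), with C_V = 3R/2 = 12.47 J mol⁻¹ K⁻¹ for a monoatomic ideal gas.
ΔS = 2.58 × [12.47 × ln(1130/548) + 8.314 × ln(130/37.7)] = 49.8 J/K.

ΔS = 49.8 J/K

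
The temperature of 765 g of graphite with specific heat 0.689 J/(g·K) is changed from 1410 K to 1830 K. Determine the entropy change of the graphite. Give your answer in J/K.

ΔS = 137 J/K

ΔS = ∫dQ_rev/T = m c ln(T₂/T₁) = 765 × 0.689 × ln(1830/1410) = 137 J/K.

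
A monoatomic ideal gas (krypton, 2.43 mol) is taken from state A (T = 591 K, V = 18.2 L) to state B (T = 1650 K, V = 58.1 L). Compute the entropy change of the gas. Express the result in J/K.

Entropy is a state function: ΔS = nC_V ln(T₂/T₁) + nR ln(V₂/V₁), with C_V = 3R/2 = 12.47 J mol⁻¹ K⁻¹ for a monoatomic ideal gas.
ΔS = 2.43 × [12.47 × ln(1650/591) + 8.314 × ln(58.1/18.2)] = 54.6 J/K.

ΔS = 54.6 J/K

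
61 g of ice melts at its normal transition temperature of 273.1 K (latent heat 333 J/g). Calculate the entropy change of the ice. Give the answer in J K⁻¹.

ΔS = 74.4 J/K

Heat absorbed by the substance: Q = mL = 61 × 333 = 20313 J.
At constant T, ΔS = Q_rev/T = 20313 / 273.1 = 74.4 J/K.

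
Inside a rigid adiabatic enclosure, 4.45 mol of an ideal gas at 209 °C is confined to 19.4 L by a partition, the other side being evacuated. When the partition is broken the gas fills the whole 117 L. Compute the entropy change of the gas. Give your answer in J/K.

ΔS_gas = 66.5 J/K

For an ideal gas in free expansion Q = 0 and W = 0, so T is unchanged.
Entropy is a state function; using a reversible isothermal path, ΔS_gas = nR ln(V₂/V₁) = 4.45 × 8.314 × ln(117/19.4) = 66.5 J/K.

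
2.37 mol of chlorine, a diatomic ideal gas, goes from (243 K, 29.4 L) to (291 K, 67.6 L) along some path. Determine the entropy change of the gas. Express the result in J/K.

ΔS = 25.3 J/K

Entropy is a state function: ΔS = nC_V ln(T₂/T₁) + nR ln(V₂/V₁), with C_V = 5R/2 = 20.79 J mol⁻¹ K⁻¹ for a diatomic ideal gas.
ΔS = 2.37 × [20.79 × ln(291/243) + 8.314 × ln(67.6/29.4)] = 25.3 J/K.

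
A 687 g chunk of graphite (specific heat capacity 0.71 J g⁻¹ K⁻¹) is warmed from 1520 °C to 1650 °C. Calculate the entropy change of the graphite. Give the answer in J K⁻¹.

In kelvin: T₁ = 1793.15 K, T₂ = 1923.15 K. ΔS = ∫dQ_rev/T = m c ln(T₂/T₁) = 687 × 0.71 × ln(1923.15/1793.15) = 34.1 J/K.

ΔS = 34.1 J/K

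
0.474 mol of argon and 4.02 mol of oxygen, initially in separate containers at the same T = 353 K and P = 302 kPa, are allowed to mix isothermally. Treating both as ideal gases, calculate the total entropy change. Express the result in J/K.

ΔS_mix = 12.6 J/K

Mole fractions: x_A = 0.474/4.49 = 0.105, x_B = 0.895.
ΔS_mix = −R(n_A ln x_A + n_B ln x_B) = −8.314 × (0.474 ln 0.105 + 4.02 ln 0.895) = 12.6 J/K.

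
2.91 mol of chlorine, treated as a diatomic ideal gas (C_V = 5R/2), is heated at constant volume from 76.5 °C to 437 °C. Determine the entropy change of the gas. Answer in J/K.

ΔS = 42.9 J/K

In kelvin: T₁ = 349.65 K, T₂ = 710.15 K. At constant volume, ΔS = nC_V ln(T₂/T₁) with C_V = 5R/2 = 20.79 J mol⁻¹ K⁻¹.
ΔS = 2.91 × 20.79 × ln(710.15/349.65) = 42.9 J/K.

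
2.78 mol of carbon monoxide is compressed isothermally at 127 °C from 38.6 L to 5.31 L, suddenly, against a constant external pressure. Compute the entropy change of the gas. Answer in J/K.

Entropy is a state function, so ΔS_gas depends only on the end states.
For an isothermal ideal gas ΔS_gas = nR ln(V₂/V₁) = 2.78 × 8.314 × ln(5.31/38.6) = -45.8 J/K.

ΔS_gas = -45.8 J/K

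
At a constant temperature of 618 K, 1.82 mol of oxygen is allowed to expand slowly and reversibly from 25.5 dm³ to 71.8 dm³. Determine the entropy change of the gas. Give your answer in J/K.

For an isothermal ideal gas ΔS_gas = nR ln(V₂/V₁) = 1.82 × 8.314 × ln(71.8/25.5) = 15.7 J/K.

ΔS_gas = 15.7 J/K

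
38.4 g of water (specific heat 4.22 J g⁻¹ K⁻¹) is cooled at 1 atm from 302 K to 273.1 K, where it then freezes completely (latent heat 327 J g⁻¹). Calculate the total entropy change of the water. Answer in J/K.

Cooling step: ΔS₁ = m c ln(T_tr/T_i) = 38.4 × 4.22 × ln(273.1/302) = -16.3 J/K.
Phase change: ΔS₂ = −mL/T_tr = −38.4 × 327 / 273.1 = -45.98 J/K.
ΔS_total = (-16.3) + (-45.98) = -62.3 J/K.

ΔS = -62.3 J/K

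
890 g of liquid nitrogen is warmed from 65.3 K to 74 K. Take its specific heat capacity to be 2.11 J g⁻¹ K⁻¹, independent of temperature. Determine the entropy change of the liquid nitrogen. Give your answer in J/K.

ΔS = ∫dQ_rev/T = m c ln(T₂/T₁) = 890 × 2.11 × ln(74/65.3) = 235 J/K.

ΔS = 235 J/K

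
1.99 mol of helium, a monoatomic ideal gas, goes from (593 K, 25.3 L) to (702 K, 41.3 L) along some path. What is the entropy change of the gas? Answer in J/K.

ΔS = 12.3 J/K

Entropy is a state function: ΔS = nC_V ln(T₂/T₁) + nR ln(V₂/V₁), with C_V = 3R/2 = 12.47 J mol⁻¹ K⁻¹ for a monoatomic ideal gas.
ΔS = 1.99 × [12.47 × ln(702/593) + 8.314 × ln(41.3/25.3)] = 12.3 J/K.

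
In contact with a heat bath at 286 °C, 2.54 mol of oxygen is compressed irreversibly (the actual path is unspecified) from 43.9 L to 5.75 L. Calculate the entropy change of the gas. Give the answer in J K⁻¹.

Entropy is a state function, so ΔS_gas depends only on the end states.
For an isothermal ideal gas ΔS_gas = nR ln(V₂/V₁) = 2.54 × 8.314 × ln(5.75/43.9) = -42.9 J/K.

ΔS_gas = -42.9 J/K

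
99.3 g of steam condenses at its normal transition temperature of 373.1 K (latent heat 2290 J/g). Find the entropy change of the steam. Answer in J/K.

ΔS = -609 J/K

Heat released by the substance: Q = −mL = −99.3 × 2290 = −227397 J.
At constant T, ΔS = Q_rev/T = −227397 / 373.1 = -609 J/K.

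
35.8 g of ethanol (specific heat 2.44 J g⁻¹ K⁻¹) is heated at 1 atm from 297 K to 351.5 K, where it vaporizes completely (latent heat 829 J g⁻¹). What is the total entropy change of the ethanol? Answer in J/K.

ΔS = 99.1 J/K

Warming step: ΔS₁ = m c ln(T_tr/T_i) = 35.8 × 2.44 × ln(351.5/297) = 14.7169 J/K.
Phase change: ΔS₂ = +mL/T_tr = 35.8 × 829 / 351.5 = 84.433 J/K.
ΔS_total = (14.7169) + (84.433) = 99.1 J/K.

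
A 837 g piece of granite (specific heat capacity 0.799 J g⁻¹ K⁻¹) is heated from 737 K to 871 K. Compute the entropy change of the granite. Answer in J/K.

ΔS = ∫dQ_rev/T = m c ln(T₂/T₁) = 837 × 0.799 × ln(871/737) = 112 J/K.

ΔS = 112 J/K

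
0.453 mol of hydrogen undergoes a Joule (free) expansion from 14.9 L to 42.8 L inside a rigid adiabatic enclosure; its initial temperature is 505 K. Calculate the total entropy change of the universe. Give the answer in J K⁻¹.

ΔS_universe = 3.97 J/K

For an ideal gas in free expansion Q = 0 and W = 0, so T is unchanged.
Entropy is a state function; using a reversible isothermal path, ΔS_gas = nR ln(V₂/V₁) = 0.453 × 8.314 × ln(42.8/14.9) = 3.97 J/K.
The insulated surroundings exchange no heat, so ΔS_surr = 0 and ΔS_universe = ΔS_gas.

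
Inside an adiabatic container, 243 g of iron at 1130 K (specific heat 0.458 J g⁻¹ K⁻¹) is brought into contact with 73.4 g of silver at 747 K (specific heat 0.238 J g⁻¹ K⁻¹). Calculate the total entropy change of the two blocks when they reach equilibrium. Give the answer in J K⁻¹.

ΔS_total = 1.17 J/K

Energy balance: T_f = (m₁c₁T₁ + m₂c₂T₂)/(m₁c₁ + m₂c₂) = 1078 K.
ΔS₁ = m₁c₁ ln(T_f/T₁) = 111.294 × ln(1078/1130) = -5.239 J/K.
ΔS₂ = m₂c₂ ln(T_f/T₂) = 17.4692 × ln(1078/747) = 6.408 J/K.
ΔS_total = -5.239 + 6.408 = 1.17 J/K.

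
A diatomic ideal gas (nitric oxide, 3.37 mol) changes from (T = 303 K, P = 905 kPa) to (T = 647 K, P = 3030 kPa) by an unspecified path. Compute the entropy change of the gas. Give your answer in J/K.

ΔS = 40.5 J/K

ΔS = nC_p ln(T₂/T₁) − nR ln(P₂/P₁), with C_p = 7R/2 = 29.1 J mol⁻¹ K⁻¹ for a diatomic ideal gas.
ΔS = 3.37 × [29.1 × ln(647/303) − 8.314 × ln(3030/905)] = 40.5 J/K.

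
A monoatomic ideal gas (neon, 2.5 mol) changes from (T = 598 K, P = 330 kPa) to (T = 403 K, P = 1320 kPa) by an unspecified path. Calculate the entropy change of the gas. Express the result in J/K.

ΔS = -49.3 J/K

ΔS = nC_p ln(T₂/T₁) − nR ln(P₂/P₁), with C_p = 5R/2 = 20.79 J mol⁻¹ K⁻¹ for a monoatomic ideal gas.
ΔS = 2.5 × [20.79 × ln(403/598) − 8.314 × ln(1320/330)] = -49.3 J/K.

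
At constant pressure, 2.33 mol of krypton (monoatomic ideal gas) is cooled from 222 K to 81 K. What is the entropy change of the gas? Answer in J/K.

ΔS = -48.8 J/K

At constant pressure, ΔS = nC_p ln(T₂/T₁) with C_p = 5R/2 = 20.79 J mol⁻¹ K⁻¹.
ΔS = 2.33 × 20.79 × ln(81/222) = -48.8 J/K.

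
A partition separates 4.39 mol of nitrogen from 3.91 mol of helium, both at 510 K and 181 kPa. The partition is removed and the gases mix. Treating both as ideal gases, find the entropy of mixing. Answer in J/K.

Mole fractions: x_A = 4.39/8.3 = 0.529, x_B = 0.471.
ΔS_mix = −R(n_A ln x_A + n_B ln x_B) = −8.314 × (4.39 ln 0.529 + 3.91 ln 0.471) = 47.7 J/K.

ΔS_mix = 47.7 J/K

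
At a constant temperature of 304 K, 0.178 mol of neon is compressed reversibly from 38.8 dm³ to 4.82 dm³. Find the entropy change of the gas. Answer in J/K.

ΔS_gas = -3.09 J/K

For an isothermal ideal gas ΔS_gas = nR ln(V₂/V₁) = 0.178 × 8.314 × ln(4.82/38.8) = -3.09 J/K.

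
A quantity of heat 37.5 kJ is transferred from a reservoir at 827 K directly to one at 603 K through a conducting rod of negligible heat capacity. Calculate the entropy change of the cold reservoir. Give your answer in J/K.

The cold reservoir gains heat Q, so ΔS_cold = +Q/T_C = 37500/603 = 62.2 J/K.

ΔS_cold = 62.2 J/K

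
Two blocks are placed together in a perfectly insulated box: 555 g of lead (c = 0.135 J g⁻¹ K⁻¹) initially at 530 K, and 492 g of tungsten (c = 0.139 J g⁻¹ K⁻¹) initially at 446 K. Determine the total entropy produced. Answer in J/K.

Energy balance: T_f = (m₁c₁T₁ + m₂c₂T₂)/(m₁c₁ + m₂c₂) = 489.92 K.
ΔS₁ = m₁c₁ ln(T_f/T₁) = 74.925 × ln(489.92/530) = -5.8924 J/K.
ΔS₂ = m₂c₂ ln(T_f/T₂) = 68.388 × ln(489.92/446) = 6.4226 J/K.
ΔS_total = -5.8924 + 6.4226 = 0.53 J/K.

ΔS_total = 0.53 J/K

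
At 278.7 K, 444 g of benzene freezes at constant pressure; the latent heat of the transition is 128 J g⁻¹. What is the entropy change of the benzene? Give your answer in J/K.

ΔS = -204 J/K

Heat released by the substance: Q = −mL = −444 × 128 = −56832 J.
At constant T, ΔS = Q_rev/T = −56832 / 278.7 = -204 J/K.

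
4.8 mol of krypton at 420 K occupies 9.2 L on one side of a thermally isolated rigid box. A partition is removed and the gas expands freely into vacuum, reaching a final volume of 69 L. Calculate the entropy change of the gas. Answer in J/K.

ΔS_gas = 80.4 J/K

For an ideal gas in free expansion Q = 0 and W = 0, so T is unchanged.
Entropy is a state function; using a reversible isothermal path, ΔS_gas = nR ln(V₂/V₁) = 4.8 × 8.314 × ln(69/9.2) = 80.4 J/K.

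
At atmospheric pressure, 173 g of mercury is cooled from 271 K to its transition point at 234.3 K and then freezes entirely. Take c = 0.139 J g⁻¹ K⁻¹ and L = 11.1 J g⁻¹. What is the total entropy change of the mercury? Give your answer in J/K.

Cooling step: ΔS₁ = m c ln(T_tr/T_i) = 173 × 0.139 × ln(234.3/271) = -3.499 J/K.
Phase change: ΔS₂ = −mL/T_tr = −173 × 11.1 / 234.3 = -8.196 J/K.
ΔS_total = (-3.499) + (-8.196) = -11.7 J/K.

ΔS = -11.7 J/K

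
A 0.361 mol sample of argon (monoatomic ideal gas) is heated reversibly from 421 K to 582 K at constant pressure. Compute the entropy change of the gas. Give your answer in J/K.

ΔS = 2.43 J/K

At constant pressure, ΔS = nC_p ln(T₂/T₁) with C_p = 5R/2 = 20.79 J mol⁻¹ K⁻¹.
ΔS = 0.361 × 20.79 × ln(582/421) = 2.43 J/K.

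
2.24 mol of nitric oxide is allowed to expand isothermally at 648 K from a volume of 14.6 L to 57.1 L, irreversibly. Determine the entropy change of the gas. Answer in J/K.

ΔS_gas = 25.4 J/K

Entropy is a state function, so ΔS_gas depends only on the end states.
For an isothermal ideal gas ΔS_gas = nR ln(V₂/V₁) = 2.24 × 8.314 × ln(57.1/14.6) = 25.4 J/K.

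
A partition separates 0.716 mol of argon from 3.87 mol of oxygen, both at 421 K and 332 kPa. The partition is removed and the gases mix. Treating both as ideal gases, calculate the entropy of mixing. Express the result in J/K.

ΔS_mix = 16.5 J/K

Mole fractions: x_A = 0.716/4.59 = 0.156, x_B = 0.844.
ΔS_mix = −R(n_A ln x_A + n_B ln x_B) = −8.314 × (0.716 ln 0.156 + 3.87 ln 0.844) = 16.5 J/K.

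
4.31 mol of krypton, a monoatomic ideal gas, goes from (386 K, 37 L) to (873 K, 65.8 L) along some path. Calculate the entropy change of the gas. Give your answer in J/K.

Entropy is a state function: ΔS = nC_V ln(T₂/T₁) + nR ln(V₂/V₁), with C_V = 3R/2 = 12.47 J mol⁻¹ K⁻¹ for a monoatomic ideal gas.
ΔS = 4.31 × [12.47 × ln(873/386) + 8.314 × ln(65.8/37)] = 64.5 J/K.

ΔS = 64.5 J/K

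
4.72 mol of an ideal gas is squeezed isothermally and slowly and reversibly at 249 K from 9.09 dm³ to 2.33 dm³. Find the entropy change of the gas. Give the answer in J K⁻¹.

ΔS_gas = -53.4 J/K

For an isothermal ideal gas ΔS_gas = nR ln(V₂/V₁) = 4.72 × 8.314 × ln(2.33/9.09) = -53.4 J/K.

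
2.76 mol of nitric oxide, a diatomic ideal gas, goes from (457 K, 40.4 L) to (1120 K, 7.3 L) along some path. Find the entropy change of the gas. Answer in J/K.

Entropy is a state function: ΔS = nC_V ln(T₂/T₁) + nR ln(V₂/V₁), with C_V = 5R/2 = 20.79 J mol⁻¹ K⁻¹ for a diatomic ideal gas.
ΔS = 2.76 × [20.79 × ln(1120/457) + 8.314 × ln(7.3/40.4)] = 12.2 J/K.

ΔS = 12.2 J/K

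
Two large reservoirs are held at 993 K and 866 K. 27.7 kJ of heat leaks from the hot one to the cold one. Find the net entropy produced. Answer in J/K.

ΔS_total = 4.09 J/K

ΔS_hot = −Q/T_H = −27700/993 = -27.9 J/K and ΔS_cold = +Q/T_C = 27700/866 = 31.99 J/K.
ΔS_total = -27.9 + 31.99 = 4.09 J/K, positive as the second law requires.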